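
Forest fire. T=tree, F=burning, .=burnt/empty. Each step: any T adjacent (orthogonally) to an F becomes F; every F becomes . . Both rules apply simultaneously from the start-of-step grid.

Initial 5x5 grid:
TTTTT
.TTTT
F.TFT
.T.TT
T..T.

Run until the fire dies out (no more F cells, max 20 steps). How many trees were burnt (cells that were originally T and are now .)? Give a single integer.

Answer: 14

Derivation:
Step 1: +4 fires, +2 burnt (F count now 4)
Step 2: +5 fires, +4 burnt (F count now 5)
Step 3: +3 fires, +5 burnt (F count now 3)
Step 4: +1 fires, +3 burnt (F count now 1)
Step 5: +1 fires, +1 burnt (F count now 1)
Step 6: +0 fires, +1 burnt (F count now 0)
Fire out after step 6
Initially T: 16, now '.': 23
Total burnt (originally-T cells now '.'): 14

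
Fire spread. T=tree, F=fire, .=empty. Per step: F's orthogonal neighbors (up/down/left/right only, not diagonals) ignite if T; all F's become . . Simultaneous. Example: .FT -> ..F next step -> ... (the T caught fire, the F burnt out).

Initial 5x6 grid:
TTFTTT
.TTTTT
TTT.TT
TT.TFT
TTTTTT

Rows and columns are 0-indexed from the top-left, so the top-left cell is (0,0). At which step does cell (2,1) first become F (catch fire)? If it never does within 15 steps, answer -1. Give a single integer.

Step 1: cell (2,1)='T' (+7 fires, +2 burnt)
Step 2: cell (2,1)='T' (+9 fires, +7 burnt)
Step 3: cell (2,1)='F' (+4 fires, +9 burnt)
  -> target ignites at step 3
Step 4: cell (2,1)='.' (+3 fires, +4 burnt)
Step 5: cell (2,1)='.' (+2 fires, +3 burnt)
Step 6: cell (2,1)='.' (+0 fires, +2 burnt)
  fire out at step 6

3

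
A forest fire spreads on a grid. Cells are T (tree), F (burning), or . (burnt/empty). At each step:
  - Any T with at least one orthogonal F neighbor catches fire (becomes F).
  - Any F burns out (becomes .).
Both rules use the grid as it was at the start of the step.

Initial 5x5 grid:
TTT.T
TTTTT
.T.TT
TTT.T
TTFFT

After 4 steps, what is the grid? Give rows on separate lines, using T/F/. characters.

Step 1: 3 trees catch fire, 2 burn out
  TTT.T
  TTTTT
  .T.TT
  TTF.T
  TF..F
Step 2: 3 trees catch fire, 3 burn out
  TTT.T
  TTTTT
  .T.TT
  TF..F
  F....
Step 3: 3 trees catch fire, 3 burn out
  TTT.T
  TTTTT
  .F.TF
  F....
  .....
Step 4: 3 trees catch fire, 3 burn out
  TTT.T
  TFTTF
  ...F.
  .....
  .....

TTT.T
TFTTF
...F.
.....
.....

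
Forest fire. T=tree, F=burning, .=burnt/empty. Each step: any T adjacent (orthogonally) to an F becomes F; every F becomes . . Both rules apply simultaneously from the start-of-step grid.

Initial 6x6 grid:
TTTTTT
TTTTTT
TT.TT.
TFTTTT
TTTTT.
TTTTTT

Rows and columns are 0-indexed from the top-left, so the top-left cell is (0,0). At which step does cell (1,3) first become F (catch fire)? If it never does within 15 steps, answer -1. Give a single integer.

Step 1: cell (1,3)='T' (+4 fires, +1 burnt)
Step 2: cell (1,3)='T' (+6 fires, +4 burnt)
Step 3: cell (1,3)='T' (+8 fires, +6 burnt)
Step 4: cell (1,3)='F' (+7 fires, +8 burnt)
  -> target ignites at step 4
Step 5: cell (1,3)='.' (+3 fires, +7 burnt)
Step 6: cell (1,3)='.' (+3 fires, +3 burnt)
Step 7: cell (1,3)='.' (+1 fires, +3 burnt)
Step 8: cell (1,3)='.' (+0 fires, +1 burnt)
  fire out at step 8

4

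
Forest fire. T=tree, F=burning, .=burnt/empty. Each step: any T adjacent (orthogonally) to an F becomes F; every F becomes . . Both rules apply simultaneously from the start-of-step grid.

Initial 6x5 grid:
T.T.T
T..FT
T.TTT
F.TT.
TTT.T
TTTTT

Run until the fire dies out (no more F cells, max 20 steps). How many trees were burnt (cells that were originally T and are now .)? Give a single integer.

Answer: 19

Derivation:
Step 1: +4 fires, +2 burnt (F count now 4)
Step 2: +7 fires, +4 burnt (F count now 7)
Step 3: +4 fires, +7 burnt (F count now 4)
Step 4: +1 fires, +4 burnt (F count now 1)
Step 5: +1 fires, +1 burnt (F count now 1)
Step 6: +1 fires, +1 burnt (F count now 1)
Step 7: +1 fires, +1 burnt (F count now 1)
Step 8: +0 fires, +1 burnt (F count now 0)
Fire out after step 8
Initially T: 20, now '.': 29
Total burnt (originally-T cells now '.'): 19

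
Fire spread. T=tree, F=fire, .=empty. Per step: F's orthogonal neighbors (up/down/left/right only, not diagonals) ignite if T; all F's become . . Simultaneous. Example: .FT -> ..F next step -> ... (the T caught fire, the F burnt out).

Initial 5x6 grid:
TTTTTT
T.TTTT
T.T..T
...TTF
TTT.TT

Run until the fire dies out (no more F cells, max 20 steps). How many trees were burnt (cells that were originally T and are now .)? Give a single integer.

Step 1: +3 fires, +1 burnt (F count now 3)
Step 2: +3 fires, +3 burnt (F count now 3)
Step 3: +2 fires, +3 burnt (F count now 2)
Step 4: +2 fires, +2 burnt (F count now 2)
Step 5: +2 fires, +2 burnt (F count now 2)
Step 6: +2 fires, +2 burnt (F count now 2)
Step 7: +1 fires, +2 burnt (F count now 1)
Step 8: +1 fires, +1 burnt (F count now 1)
Step 9: +1 fires, +1 burnt (F count now 1)
Step 10: +1 fires, +1 burnt (F count now 1)
Step 11: +0 fires, +1 burnt (F count now 0)
Fire out after step 11
Initially T: 21, now '.': 27
Total burnt (originally-T cells now '.'): 18

Answer: 18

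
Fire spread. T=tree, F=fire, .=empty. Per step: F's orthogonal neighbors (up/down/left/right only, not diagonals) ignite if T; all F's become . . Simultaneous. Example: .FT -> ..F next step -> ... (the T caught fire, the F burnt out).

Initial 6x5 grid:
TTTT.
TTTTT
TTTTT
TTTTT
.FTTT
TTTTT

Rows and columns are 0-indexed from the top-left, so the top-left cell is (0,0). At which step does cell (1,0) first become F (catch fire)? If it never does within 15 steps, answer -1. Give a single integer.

Step 1: cell (1,0)='T' (+3 fires, +1 burnt)
Step 2: cell (1,0)='T' (+6 fires, +3 burnt)
Step 3: cell (1,0)='T' (+6 fires, +6 burnt)
Step 4: cell (1,0)='F' (+6 fires, +6 burnt)
  -> target ignites at step 4
Step 5: cell (1,0)='.' (+4 fires, +6 burnt)
Step 6: cell (1,0)='.' (+2 fires, +4 burnt)
Step 7: cell (1,0)='.' (+0 fires, +2 burnt)
  fire out at step 7

4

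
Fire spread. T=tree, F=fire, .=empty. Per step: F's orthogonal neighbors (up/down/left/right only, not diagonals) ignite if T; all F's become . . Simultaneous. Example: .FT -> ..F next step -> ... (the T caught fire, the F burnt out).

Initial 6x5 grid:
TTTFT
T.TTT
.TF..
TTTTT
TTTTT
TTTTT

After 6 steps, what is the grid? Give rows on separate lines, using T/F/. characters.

Step 1: 6 trees catch fire, 2 burn out
  TTF.F
  T.FFT
  .F...
  TTFTT
  TTTTT
  TTTTT
Step 2: 5 trees catch fire, 6 burn out
  TF...
  T...F
  .....
  TF.FT
  TTFTT
  TTTTT
Step 3: 6 trees catch fire, 5 burn out
  F....
  T....
  .....
  F...F
  TF.FT
  TTFTT
Step 4: 5 trees catch fire, 6 burn out
  .....
  F....
  .....
  .....
  F...F
  TF.FT
Step 5: 2 trees catch fire, 5 burn out
  .....
  .....
  .....
  .....
  .....
  F...F
Step 6: 0 trees catch fire, 2 burn out
  .....
  .....
  .....
  .....
  .....
  .....

.....
.....
.....
.....
.....
.....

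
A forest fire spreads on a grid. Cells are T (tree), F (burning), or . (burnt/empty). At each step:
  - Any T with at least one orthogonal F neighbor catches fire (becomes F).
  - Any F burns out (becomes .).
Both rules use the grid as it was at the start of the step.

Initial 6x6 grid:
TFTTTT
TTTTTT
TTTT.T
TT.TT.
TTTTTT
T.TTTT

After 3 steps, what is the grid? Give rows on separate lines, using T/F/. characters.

Step 1: 3 trees catch fire, 1 burn out
  F.FTTT
  TFTTTT
  TTTT.T
  TT.TT.
  TTTTTT
  T.TTTT
Step 2: 4 trees catch fire, 3 burn out
  ...FTT
  F.FTTT
  TFTT.T
  TT.TT.
  TTTTTT
  T.TTTT
Step 3: 5 trees catch fire, 4 burn out
  ....FT
  ...FTT
  F.FT.T
  TF.TT.
  TTTTTT
  T.TTTT

....FT
...FTT
F.FT.T
TF.TT.
TTTTTT
T.TTTT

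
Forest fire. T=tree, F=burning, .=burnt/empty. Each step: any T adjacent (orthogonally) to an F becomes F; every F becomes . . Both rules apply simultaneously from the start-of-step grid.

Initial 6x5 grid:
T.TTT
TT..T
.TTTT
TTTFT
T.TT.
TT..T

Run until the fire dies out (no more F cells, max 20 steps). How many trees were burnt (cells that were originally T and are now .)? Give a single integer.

Step 1: +4 fires, +1 burnt (F count now 4)
Step 2: +4 fires, +4 burnt (F count now 4)
Step 3: +3 fires, +4 burnt (F count now 3)
Step 4: +3 fires, +3 burnt (F count now 3)
Step 5: +3 fires, +3 burnt (F count now 3)
Step 6: +3 fires, +3 burnt (F count now 3)
Step 7: +0 fires, +3 burnt (F count now 0)
Fire out after step 7
Initially T: 21, now '.': 29
Total burnt (originally-T cells now '.'): 20

Answer: 20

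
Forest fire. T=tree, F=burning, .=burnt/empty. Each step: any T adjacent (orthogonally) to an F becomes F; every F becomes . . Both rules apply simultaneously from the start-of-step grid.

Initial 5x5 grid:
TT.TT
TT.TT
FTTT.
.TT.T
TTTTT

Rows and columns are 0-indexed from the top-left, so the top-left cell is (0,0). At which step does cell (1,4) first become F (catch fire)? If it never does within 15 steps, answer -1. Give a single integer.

Step 1: cell (1,4)='T' (+2 fires, +1 burnt)
Step 2: cell (1,4)='T' (+4 fires, +2 burnt)
Step 3: cell (1,4)='T' (+4 fires, +4 burnt)
Step 4: cell (1,4)='T' (+3 fires, +4 burnt)
Step 5: cell (1,4)='F' (+3 fires, +3 burnt)
  -> target ignites at step 5
Step 6: cell (1,4)='.' (+2 fires, +3 burnt)
Step 7: cell (1,4)='.' (+1 fires, +2 burnt)
Step 8: cell (1,4)='.' (+0 fires, +1 burnt)
  fire out at step 8

5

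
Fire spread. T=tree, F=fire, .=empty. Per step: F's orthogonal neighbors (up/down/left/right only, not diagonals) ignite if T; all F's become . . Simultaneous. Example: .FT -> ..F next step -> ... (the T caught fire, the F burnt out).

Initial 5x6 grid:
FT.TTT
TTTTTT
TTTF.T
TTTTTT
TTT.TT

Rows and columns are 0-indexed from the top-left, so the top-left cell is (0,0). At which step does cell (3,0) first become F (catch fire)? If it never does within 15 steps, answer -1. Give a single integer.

Step 1: cell (3,0)='T' (+5 fires, +2 burnt)
Step 2: cell (3,0)='T' (+8 fires, +5 burnt)
Step 3: cell (3,0)='F' (+7 fires, +8 burnt)
  -> target ignites at step 3
Step 4: cell (3,0)='.' (+5 fires, +7 burnt)
Step 5: cell (3,0)='.' (+0 fires, +5 burnt)
  fire out at step 5

3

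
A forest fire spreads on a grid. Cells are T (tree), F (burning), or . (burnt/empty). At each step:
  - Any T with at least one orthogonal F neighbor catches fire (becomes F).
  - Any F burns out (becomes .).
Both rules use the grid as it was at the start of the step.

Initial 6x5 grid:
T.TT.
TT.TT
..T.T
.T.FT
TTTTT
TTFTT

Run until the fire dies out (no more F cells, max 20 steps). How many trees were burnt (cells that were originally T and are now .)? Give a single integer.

Step 1: +5 fires, +2 burnt (F count now 5)
Step 2: +5 fires, +5 burnt (F count now 5)
Step 3: +3 fires, +5 burnt (F count now 3)
Step 4: +1 fires, +3 burnt (F count now 1)
Step 5: +1 fires, +1 burnt (F count now 1)
Step 6: +1 fires, +1 burnt (F count now 1)
Step 7: +0 fires, +1 burnt (F count now 0)
Fire out after step 7
Initially T: 20, now '.': 26
Total burnt (originally-T cells now '.'): 16

Answer: 16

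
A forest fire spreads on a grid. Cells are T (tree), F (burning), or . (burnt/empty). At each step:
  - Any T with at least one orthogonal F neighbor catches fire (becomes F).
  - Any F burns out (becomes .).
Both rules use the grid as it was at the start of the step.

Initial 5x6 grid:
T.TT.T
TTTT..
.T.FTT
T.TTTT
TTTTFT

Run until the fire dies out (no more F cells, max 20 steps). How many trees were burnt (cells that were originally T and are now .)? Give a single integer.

Answer: 20

Derivation:
Step 1: +6 fires, +2 burnt (F count now 6)
Step 2: +6 fires, +6 burnt (F count now 6)
Step 3: +3 fires, +6 burnt (F count now 3)
Step 4: +3 fires, +3 burnt (F count now 3)
Step 5: +2 fires, +3 burnt (F count now 2)
Step 6: +0 fires, +2 burnt (F count now 0)
Fire out after step 6
Initially T: 21, now '.': 29
Total burnt (originally-T cells now '.'): 20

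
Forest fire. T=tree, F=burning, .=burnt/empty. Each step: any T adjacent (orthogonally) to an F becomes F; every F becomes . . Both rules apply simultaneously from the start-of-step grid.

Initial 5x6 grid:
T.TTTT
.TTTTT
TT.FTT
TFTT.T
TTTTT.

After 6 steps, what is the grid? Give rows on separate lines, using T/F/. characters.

Step 1: 7 trees catch fire, 2 burn out
  T.TTTT
  .TTFTT
  TF..FT
  F.FF.T
  TFTTT.
Step 2: 9 trees catch fire, 7 burn out
  T.TFTT
  .FF.FT
  F....F
  .....T
  F.FFT.
Step 3: 5 trees catch fire, 9 burn out
  T.F.FT
  .....F
  ......
  .....F
  ....F.
Step 4: 1 trees catch fire, 5 burn out
  T....F
  ......
  ......
  ......
  ......
Step 5: 0 trees catch fire, 1 burn out
  T.....
  ......
  ......
  ......
  ......
Step 6: 0 trees catch fire, 0 burn out
  T.....
  ......
  ......
  ......
  ......

T.....
......
......
......
......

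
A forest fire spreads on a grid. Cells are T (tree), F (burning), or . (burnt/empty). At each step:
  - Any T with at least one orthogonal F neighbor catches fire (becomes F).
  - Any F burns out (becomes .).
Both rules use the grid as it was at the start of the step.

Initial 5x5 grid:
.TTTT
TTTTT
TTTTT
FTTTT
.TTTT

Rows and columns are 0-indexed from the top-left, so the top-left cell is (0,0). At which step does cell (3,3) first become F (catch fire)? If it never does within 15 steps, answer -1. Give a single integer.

Step 1: cell (3,3)='T' (+2 fires, +1 burnt)
Step 2: cell (3,3)='T' (+4 fires, +2 burnt)
Step 3: cell (3,3)='F' (+4 fires, +4 burnt)
  -> target ignites at step 3
Step 4: cell (3,3)='.' (+5 fires, +4 burnt)
Step 5: cell (3,3)='.' (+4 fires, +5 burnt)
Step 6: cell (3,3)='.' (+2 fires, +4 burnt)
Step 7: cell (3,3)='.' (+1 fires, +2 burnt)
Step 8: cell (3,3)='.' (+0 fires, +1 burnt)
  fire out at step 8

3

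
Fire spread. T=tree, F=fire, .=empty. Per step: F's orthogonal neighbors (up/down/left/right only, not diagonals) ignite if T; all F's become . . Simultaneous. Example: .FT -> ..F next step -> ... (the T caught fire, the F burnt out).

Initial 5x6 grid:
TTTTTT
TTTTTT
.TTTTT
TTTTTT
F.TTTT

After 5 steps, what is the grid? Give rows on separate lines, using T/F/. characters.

Step 1: 1 trees catch fire, 1 burn out
  TTTTTT
  TTTTTT
  .TTTTT
  FTTTTT
  ..TTTT
Step 2: 1 trees catch fire, 1 burn out
  TTTTTT
  TTTTTT
  .TTTTT
  .FTTTT
  ..TTTT
Step 3: 2 trees catch fire, 1 burn out
  TTTTTT
  TTTTTT
  .FTTTT
  ..FTTT
  ..TTTT
Step 4: 4 trees catch fire, 2 burn out
  TTTTTT
  TFTTTT
  ..FTTT
  ...FTT
  ..FTTT
Step 5: 6 trees catch fire, 4 burn out
  TFTTTT
  F.FTTT
  ...FTT
  ....FT
  ...FTT

TFTTTT
F.FTTT
...FTT
....FT
...FTT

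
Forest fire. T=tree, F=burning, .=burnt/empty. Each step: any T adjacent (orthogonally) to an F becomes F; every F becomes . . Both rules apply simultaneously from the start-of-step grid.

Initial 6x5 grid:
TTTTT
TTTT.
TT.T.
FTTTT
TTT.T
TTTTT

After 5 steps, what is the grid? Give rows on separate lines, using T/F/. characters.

Step 1: 3 trees catch fire, 1 burn out
  TTTTT
  TTTT.
  FT.T.
  .FTTT
  FTT.T
  TTTTT
Step 2: 5 trees catch fire, 3 burn out
  TTTTT
  FTTT.
  .F.T.
  ..FTT
  .FT.T
  FTTTT
Step 3: 5 trees catch fire, 5 burn out
  FTTTT
  .FTT.
  ...T.
  ...FT
  ..F.T
  .FTTT
Step 4: 5 trees catch fire, 5 burn out
  .FTTT
  ..FT.
  ...F.
  ....F
  ....T
  ..FTT
Step 5: 4 trees catch fire, 5 burn out
  ..FTT
  ...F.
  .....
  .....
  ....F
  ...FT

..FTT
...F.
.....
.....
....F
...FT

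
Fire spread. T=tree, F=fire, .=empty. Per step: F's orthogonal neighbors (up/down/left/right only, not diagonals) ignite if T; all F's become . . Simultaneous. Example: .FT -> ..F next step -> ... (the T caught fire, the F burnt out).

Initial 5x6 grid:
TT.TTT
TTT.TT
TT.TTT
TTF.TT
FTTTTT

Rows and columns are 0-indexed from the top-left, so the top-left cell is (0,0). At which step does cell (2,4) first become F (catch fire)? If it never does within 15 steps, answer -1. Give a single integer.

Step 1: cell (2,4)='T' (+4 fires, +2 burnt)
Step 2: cell (2,4)='T' (+3 fires, +4 burnt)
Step 3: cell (2,4)='T' (+3 fires, +3 burnt)
Step 4: cell (2,4)='T' (+5 fires, +3 burnt)
Step 5: cell (2,4)='F' (+2 fires, +5 burnt)
  -> target ignites at step 5
Step 6: cell (2,4)='.' (+3 fires, +2 burnt)
Step 7: cell (2,4)='.' (+2 fires, +3 burnt)
Step 8: cell (2,4)='.' (+2 fires, +2 burnt)
Step 9: cell (2,4)='.' (+0 fires, +2 burnt)
  fire out at step 9

5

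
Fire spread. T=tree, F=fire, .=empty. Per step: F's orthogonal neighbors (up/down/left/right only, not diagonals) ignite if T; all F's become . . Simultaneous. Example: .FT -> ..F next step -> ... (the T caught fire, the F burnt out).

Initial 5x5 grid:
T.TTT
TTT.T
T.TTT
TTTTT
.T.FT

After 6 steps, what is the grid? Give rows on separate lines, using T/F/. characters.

Step 1: 2 trees catch fire, 1 burn out
  T.TTT
  TTT.T
  T.TTT
  TTTFT
  .T..F
Step 2: 3 trees catch fire, 2 burn out
  T.TTT
  TTT.T
  T.TFT
  TTF.F
  .T...
Step 3: 3 trees catch fire, 3 burn out
  T.TTT
  TTT.T
  T.F.F
  TF...
  .T...
Step 4: 4 trees catch fire, 3 burn out
  T.TTT
  TTF.F
  T....
  F....
  .F...
Step 5: 4 trees catch fire, 4 burn out
  T.FTF
  TF...
  F....
  .....
  .....
Step 6: 2 trees catch fire, 4 burn out
  T..F.
  F....
  .....
  .....
  .....

T..F.
F....
.....
.....
.....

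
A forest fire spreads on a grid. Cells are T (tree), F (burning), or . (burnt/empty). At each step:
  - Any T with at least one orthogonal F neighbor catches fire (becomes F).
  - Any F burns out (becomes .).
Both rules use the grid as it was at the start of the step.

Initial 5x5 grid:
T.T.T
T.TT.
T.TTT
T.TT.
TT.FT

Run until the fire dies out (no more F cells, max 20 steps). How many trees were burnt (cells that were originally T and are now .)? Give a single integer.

Answer: 9

Derivation:
Step 1: +2 fires, +1 burnt (F count now 2)
Step 2: +2 fires, +2 burnt (F count now 2)
Step 3: +3 fires, +2 burnt (F count now 3)
Step 4: +1 fires, +3 burnt (F count now 1)
Step 5: +1 fires, +1 burnt (F count now 1)
Step 6: +0 fires, +1 burnt (F count now 0)
Fire out after step 6
Initially T: 16, now '.': 18
Total burnt (originally-T cells now '.'): 9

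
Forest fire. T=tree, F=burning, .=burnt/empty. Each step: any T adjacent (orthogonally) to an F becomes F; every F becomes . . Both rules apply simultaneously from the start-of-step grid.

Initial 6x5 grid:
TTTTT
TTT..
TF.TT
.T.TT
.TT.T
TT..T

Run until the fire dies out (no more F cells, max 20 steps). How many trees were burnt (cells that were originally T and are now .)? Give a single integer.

Step 1: +3 fires, +1 burnt (F count now 3)
Step 2: +4 fires, +3 burnt (F count now 4)
Step 3: +4 fires, +4 burnt (F count now 4)
Step 4: +2 fires, +4 burnt (F count now 2)
Step 5: +1 fires, +2 burnt (F count now 1)
Step 6: +0 fires, +1 burnt (F count now 0)
Fire out after step 6
Initially T: 20, now '.': 24
Total burnt (originally-T cells now '.'): 14

Answer: 14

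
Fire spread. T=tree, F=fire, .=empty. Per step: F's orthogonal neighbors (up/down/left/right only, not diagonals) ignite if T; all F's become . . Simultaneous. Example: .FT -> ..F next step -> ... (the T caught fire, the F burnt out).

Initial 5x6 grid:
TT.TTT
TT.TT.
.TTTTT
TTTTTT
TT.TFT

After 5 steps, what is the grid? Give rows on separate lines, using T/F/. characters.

Step 1: 3 trees catch fire, 1 burn out
  TT.TTT
  TT.TT.
  .TTTTT
  TTTTFT
  TT.F.F
Step 2: 3 trees catch fire, 3 burn out
  TT.TTT
  TT.TT.
  .TTTFT
  TTTF.F
  TT....
Step 3: 4 trees catch fire, 3 burn out
  TT.TTT
  TT.TF.
  .TTF.F
  TTF...
  TT....
Step 4: 4 trees catch fire, 4 burn out
  TT.TFT
  TT.F..
  .TF...
  TF....
  TT....
Step 5: 5 trees catch fire, 4 burn out
  TT.F.F
  TT....
  .F....
  F.....
  TF....

TT.F.F
TT....
.F....
F.....
TF....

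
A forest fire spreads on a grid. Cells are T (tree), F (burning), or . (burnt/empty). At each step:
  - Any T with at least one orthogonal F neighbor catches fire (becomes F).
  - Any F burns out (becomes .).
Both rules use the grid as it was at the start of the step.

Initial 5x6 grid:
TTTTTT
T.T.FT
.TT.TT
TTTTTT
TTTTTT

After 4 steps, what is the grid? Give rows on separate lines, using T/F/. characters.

Step 1: 3 trees catch fire, 1 burn out
  TTTTFT
  T.T..F
  .TT.FT
  TTTTTT
  TTTTTT
Step 2: 4 trees catch fire, 3 burn out
  TTTF.F
  T.T...
  .TT..F
  TTTTFT
  TTTTTT
Step 3: 4 trees catch fire, 4 burn out
  TTF...
  T.T...
  .TT...
  TTTF.F
  TTTTFT
Step 4: 5 trees catch fire, 4 burn out
  TF....
  T.F...
  .TT...
  TTF...
  TTTF.F

TF....
T.F...
.TT...
TTF...
TTTF.F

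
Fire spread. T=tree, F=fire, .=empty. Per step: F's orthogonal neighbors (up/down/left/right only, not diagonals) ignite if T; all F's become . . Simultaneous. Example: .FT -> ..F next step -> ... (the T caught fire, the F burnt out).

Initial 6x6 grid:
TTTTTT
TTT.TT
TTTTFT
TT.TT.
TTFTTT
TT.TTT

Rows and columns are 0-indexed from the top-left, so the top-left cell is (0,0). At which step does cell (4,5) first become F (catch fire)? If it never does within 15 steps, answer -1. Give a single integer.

Step 1: cell (4,5)='T' (+6 fires, +2 burnt)
Step 2: cell (4,5)='T' (+9 fires, +6 burnt)
Step 3: cell (4,5)='F' (+8 fires, +9 burnt)
  -> target ignites at step 3
Step 4: cell (4,5)='.' (+4 fires, +8 burnt)
Step 5: cell (4,5)='.' (+2 fires, +4 burnt)
Step 6: cell (4,5)='.' (+1 fires, +2 burnt)
Step 7: cell (4,5)='.' (+0 fires, +1 burnt)
  fire out at step 7

3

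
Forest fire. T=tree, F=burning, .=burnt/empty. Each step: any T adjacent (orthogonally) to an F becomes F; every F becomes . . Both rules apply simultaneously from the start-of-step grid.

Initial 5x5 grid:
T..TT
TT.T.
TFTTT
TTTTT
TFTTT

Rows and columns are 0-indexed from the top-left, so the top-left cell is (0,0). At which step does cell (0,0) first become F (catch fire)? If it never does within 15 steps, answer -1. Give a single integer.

Step 1: cell (0,0)='T' (+6 fires, +2 burnt)
Step 2: cell (0,0)='T' (+5 fires, +6 burnt)
Step 3: cell (0,0)='F' (+5 fires, +5 burnt)
  -> target ignites at step 3
Step 4: cell (0,0)='.' (+2 fires, +5 burnt)
Step 5: cell (0,0)='.' (+1 fires, +2 burnt)
Step 6: cell (0,0)='.' (+0 fires, +1 burnt)
  fire out at step 6

3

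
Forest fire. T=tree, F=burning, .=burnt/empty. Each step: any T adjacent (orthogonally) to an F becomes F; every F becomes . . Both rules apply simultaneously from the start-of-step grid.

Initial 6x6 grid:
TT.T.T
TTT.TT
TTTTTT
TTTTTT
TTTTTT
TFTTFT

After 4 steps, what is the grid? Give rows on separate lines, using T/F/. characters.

Step 1: 6 trees catch fire, 2 burn out
  TT.T.T
  TTT.TT
  TTTTTT
  TTTTTT
  TFTTFT
  F.FF.F
Step 2: 6 trees catch fire, 6 burn out
  TT.T.T
  TTT.TT
  TTTTTT
  TFTTFT
  F.FF.F
  ......
Step 3: 6 trees catch fire, 6 burn out
  TT.T.T
  TTT.TT
  TFTTFT
  F.FF.F
  ......
  ......
Step 4: 6 trees catch fire, 6 burn out
  TT.T.T
  TFT.FT
  F.FF.F
  ......
  ......
  ......

TT.T.T
TFT.FT
F.FF.F
......
......
......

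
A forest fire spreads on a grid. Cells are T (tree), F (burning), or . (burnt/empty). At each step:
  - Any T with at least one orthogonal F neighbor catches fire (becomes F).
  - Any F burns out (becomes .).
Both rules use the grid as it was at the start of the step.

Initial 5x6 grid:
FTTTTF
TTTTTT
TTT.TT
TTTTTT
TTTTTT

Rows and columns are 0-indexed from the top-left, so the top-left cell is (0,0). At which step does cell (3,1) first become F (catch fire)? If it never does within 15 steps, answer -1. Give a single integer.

Step 1: cell (3,1)='T' (+4 fires, +2 burnt)
Step 2: cell (3,1)='T' (+6 fires, +4 burnt)
Step 3: cell (3,1)='T' (+6 fires, +6 burnt)
Step 4: cell (3,1)='F' (+5 fires, +6 burnt)
  -> target ignites at step 4
Step 5: cell (3,1)='.' (+4 fires, +5 burnt)
Step 6: cell (3,1)='.' (+2 fires, +4 burnt)
Step 7: cell (3,1)='.' (+0 fires, +2 burnt)
  fire out at step 7

4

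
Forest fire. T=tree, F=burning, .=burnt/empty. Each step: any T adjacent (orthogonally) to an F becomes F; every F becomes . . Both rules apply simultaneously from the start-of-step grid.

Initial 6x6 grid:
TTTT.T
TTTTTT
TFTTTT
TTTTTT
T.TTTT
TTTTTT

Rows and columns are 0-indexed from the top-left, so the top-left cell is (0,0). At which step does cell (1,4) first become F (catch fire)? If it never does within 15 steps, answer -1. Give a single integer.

Step 1: cell (1,4)='T' (+4 fires, +1 burnt)
Step 2: cell (1,4)='T' (+6 fires, +4 burnt)
Step 3: cell (1,4)='T' (+7 fires, +6 burnt)
Step 4: cell (1,4)='F' (+7 fires, +7 burnt)
  -> target ignites at step 4
Step 5: cell (1,4)='.' (+5 fires, +7 burnt)
Step 6: cell (1,4)='.' (+3 fires, +5 burnt)
Step 7: cell (1,4)='.' (+1 fires, +3 burnt)
Step 8: cell (1,4)='.' (+0 fires, +1 burnt)
  fire out at step 8

4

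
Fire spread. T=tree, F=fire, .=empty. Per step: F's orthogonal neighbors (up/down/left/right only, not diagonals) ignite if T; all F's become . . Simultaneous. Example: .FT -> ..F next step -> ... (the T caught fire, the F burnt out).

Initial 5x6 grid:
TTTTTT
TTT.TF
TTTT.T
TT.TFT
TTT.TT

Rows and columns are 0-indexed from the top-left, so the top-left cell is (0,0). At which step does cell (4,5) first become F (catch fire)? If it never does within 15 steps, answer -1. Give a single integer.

Step 1: cell (4,5)='T' (+6 fires, +2 burnt)
Step 2: cell (4,5)='F' (+3 fires, +6 burnt)
  -> target ignites at step 2
Step 3: cell (4,5)='.' (+2 fires, +3 burnt)
Step 4: cell (4,5)='.' (+3 fires, +2 burnt)
Step 5: cell (4,5)='.' (+4 fires, +3 burnt)
Step 6: cell (4,5)='.' (+4 fires, +4 burnt)
Step 7: cell (4,5)='.' (+2 fires, +4 burnt)
Step 8: cell (4,5)='.' (+0 fires, +2 burnt)
  fire out at step 8

2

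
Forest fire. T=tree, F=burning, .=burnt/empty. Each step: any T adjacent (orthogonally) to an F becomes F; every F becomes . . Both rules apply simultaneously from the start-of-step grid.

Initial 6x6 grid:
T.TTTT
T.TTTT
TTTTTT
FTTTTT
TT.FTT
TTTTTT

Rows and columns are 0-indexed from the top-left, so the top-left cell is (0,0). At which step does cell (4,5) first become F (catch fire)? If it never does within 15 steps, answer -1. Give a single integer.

Step 1: cell (4,5)='T' (+6 fires, +2 burnt)
Step 2: cell (4,5)='F' (+10 fires, +6 burnt)
  -> target ignites at step 2
Step 3: cell (4,5)='.' (+7 fires, +10 burnt)
Step 4: cell (4,5)='.' (+4 fires, +7 burnt)
Step 5: cell (4,5)='.' (+3 fires, +4 burnt)
Step 6: cell (4,5)='.' (+1 fires, +3 burnt)
Step 7: cell (4,5)='.' (+0 fires, +1 burnt)
  fire out at step 7

2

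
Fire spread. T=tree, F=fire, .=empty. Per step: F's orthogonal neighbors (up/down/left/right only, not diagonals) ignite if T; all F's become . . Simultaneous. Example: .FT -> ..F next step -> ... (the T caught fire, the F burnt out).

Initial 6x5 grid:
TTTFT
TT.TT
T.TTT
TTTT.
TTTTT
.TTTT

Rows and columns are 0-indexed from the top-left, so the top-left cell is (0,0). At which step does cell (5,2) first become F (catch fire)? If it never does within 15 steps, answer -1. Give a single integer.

Step 1: cell (5,2)='T' (+3 fires, +1 burnt)
Step 2: cell (5,2)='T' (+3 fires, +3 burnt)
Step 3: cell (5,2)='T' (+5 fires, +3 burnt)
Step 4: cell (5,2)='T' (+3 fires, +5 burnt)
Step 5: cell (5,2)='T' (+5 fires, +3 burnt)
Step 6: cell (5,2)='F' (+4 fires, +5 burnt)
  -> target ignites at step 6
Step 7: cell (5,2)='.' (+2 fires, +4 burnt)
Step 8: cell (5,2)='.' (+0 fires, +2 burnt)
  fire out at step 8

6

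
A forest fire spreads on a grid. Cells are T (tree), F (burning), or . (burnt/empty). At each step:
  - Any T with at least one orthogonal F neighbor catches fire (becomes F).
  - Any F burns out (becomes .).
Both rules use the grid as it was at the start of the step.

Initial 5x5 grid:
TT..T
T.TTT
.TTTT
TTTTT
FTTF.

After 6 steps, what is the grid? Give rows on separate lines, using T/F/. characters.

Step 1: 4 trees catch fire, 2 burn out
  TT..T
  T.TTT
  .TTTT
  FTTFT
  .FF..
Step 2: 4 trees catch fire, 4 burn out
  TT..T
  T.TTT
  .TTFT
  .FF.F
  .....
Step 3: 4 trees catch fire, 4 burn out
  TT..T
  T.TFT
  .FF.F
  .....
  .....
Step 4: 2 trees catch fire, 4 burn out
  TT..T
  T.F.F
  .....
  .....
  .....
Step 5: 1 trees catch fire, 2 burn out
  TT..F
  T....
  .....
  .....
  .....
Step 6: 0 trees catch fire, 1 burn out
  TT...
  T....
  .....
  .....
  .....

TT...
T....
.....
.....
.....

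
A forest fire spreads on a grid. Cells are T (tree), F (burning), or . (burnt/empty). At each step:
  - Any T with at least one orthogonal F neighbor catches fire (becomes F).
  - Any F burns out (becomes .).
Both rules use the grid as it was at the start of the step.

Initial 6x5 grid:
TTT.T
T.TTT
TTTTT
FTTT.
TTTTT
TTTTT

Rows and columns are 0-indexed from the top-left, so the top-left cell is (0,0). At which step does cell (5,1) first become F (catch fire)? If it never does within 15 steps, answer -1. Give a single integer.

Step 1: cell (5,1)='T' (+3 fires, +1 burnt)
Step 2: cell (5,1)='T' (+5 fires, +3 burnt)
Step 3: cell (5,1)='F' (+5 fires, +5 burnt)
  -> target ignites at step 3
Step 4: cell (5,1)='.' (+5 fires, +5 burnt)
Step 5: cell (5,1)='.' (+5 fires, +5 burnt)
Step 6: cell (5,1)='.' (+2 fires, +5 burnt)
Step 7: cell (5,1)='.' (+1 fires, +2 burnt)
Step 8: cell (5,1)='.' (+0 fires, +1 burnt)
  fire out at step 8

3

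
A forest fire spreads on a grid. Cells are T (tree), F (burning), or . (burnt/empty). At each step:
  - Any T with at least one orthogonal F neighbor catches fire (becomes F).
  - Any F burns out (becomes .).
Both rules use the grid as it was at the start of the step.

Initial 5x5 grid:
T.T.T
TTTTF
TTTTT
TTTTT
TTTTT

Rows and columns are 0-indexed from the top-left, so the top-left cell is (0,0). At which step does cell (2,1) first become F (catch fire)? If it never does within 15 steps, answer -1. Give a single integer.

Step 1: cell (2,1)='T' (+3 fires, +1 burnt)
Step 2: cell (2,1)='T' (+3 fires, +3 burnt)
Step 3: cell (2,1)='T' (+5 fires, +3 burnt)
Step 4: cell (2,1)='F' (+4 fires, +5 burnt)
  -> target ignites at step 4
Step 5: cell (2,1)='.' (+4 fires, +4 burnt)
Step 6: cell (2,1)='.' (+2 fires, +4 burnt)
Step 7: cell (2,1)='.' (+1 fires, +2 burnt)
Step 8: cell (2,1)='.' (+0 fires, +1 burnt)
  fire out at step 8

4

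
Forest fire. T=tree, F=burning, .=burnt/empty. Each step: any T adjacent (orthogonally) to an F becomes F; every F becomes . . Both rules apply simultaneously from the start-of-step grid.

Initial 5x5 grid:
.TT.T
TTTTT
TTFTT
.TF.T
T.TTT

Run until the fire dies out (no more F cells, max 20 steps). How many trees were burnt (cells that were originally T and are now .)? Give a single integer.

Step 1: +5 fires, +2 burnt (F count now 5)
Step 2: +6 fires, +5 burnt (F count now 6)
Step 3: +5 fires, +6 burnt (F count now 5)
Step 4: +1 fires, +5 burnt (F count now 1)
Step 5: +0 fires, +1 burnt (F count now 0)
Fire out after step 5
Initially T: 18, now '.': 24
Total burnt (originally-T cells now '.'): 17

Answer: 17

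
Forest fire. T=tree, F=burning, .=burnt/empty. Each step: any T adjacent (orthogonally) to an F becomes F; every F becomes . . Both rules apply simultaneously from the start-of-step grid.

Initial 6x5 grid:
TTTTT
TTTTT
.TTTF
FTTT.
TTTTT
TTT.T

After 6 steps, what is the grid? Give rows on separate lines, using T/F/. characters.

Step 1: 4 trees catch fire, 2 burn out
  TTTTT
  TTTTF
  .TTF.
  .FTT.
  FTTTT
  TTT.T
Step 2: 8 trees catch fire, 4 burn out
  TTTTF
  TTTF.
  .FF..
  ..FF.
  .FTTT
  FTT.T
Step 3: 6 trees catch fire, 8 burn out
  TTTF.
  TFF..
  .....
  .....
  ..FFT
  .FT.T
Step 4: 5 trees catch fire, 6 burn out
  TFF..
  F....
  .....
  .....
  ....F
  ..F.T
Step 5: 2 trees catch fire, 5 burn out
  F....
  .....
  .....
  .....
  .....
  ....F
Step 6: 0 trees catch fire, 2 burn out
  .....
  .....
  .....
  .....
  .....
  .....

.....
.....
.....
.....
.....
.....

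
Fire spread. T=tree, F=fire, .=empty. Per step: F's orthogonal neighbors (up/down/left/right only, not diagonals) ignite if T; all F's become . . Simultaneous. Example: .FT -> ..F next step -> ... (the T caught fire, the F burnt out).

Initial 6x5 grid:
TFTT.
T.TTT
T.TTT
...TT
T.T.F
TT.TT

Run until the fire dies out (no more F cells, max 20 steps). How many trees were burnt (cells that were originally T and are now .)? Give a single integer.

Answer: 15

Derivation:
Step 1: +4 fires, +2 burnt (F count now 4)
Step 2: +6 fires, +4 burnt (F count now 6)
Step 3: +5 fires, +6 burnt (F count now 5)
Step 4: +0 fires, +5 burnt (F count now 0)
Fire out after step 4
Initially T: 19, now '.': 26
Total burnt (originally-T cells now '.'): 15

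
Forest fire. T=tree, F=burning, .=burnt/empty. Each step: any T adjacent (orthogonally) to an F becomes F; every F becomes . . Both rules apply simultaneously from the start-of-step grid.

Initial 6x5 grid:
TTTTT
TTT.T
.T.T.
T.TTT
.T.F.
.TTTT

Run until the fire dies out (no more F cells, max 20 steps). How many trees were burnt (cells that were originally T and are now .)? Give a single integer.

Step 1: +2 fires, +1 burnt (F count now 2)
Step 2: +5 fires, +2 burnt (F count now 5)
Step 3: +1 fires, +5 burnt (F count now 1)
Step 4: +1 fires, +1 burnt (F count now 1)
Step 5: +0 fires, +1 burnt (F count now 0)
Fire out after step 5
Initially T: 20, now '.': 19
Total burnt (originally-T cells now '.'): 9

Answer: 9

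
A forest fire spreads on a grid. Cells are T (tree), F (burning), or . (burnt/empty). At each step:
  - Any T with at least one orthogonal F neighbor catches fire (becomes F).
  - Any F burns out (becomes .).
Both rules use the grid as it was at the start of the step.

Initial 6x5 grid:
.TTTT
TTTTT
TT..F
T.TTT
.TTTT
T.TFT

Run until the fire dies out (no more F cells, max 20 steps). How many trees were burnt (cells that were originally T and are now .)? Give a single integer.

Step 1: +5 fires, +2 burnt (F count now 5)
Step 2: +5 fires, +5 burnt (F count now 5)
Step 3: +4 fires, +5 burnt (F count now 4)
Step 4: +2 fires, +4 burnt (F count now 2)
Step 5: +3 fires, +2 burnt (F count now 3)
Step 6: +1 fires, +3 burnt (F count now 1)
Step 7: +1 fires, +1 burnt (F count now 1)
Step 8: +0 fires, +1 burnt (F count now 0)
Fire out after step 8
Initially T: 22, now '.': 29
Total burnt (originally-T cells now '.'): 21

Answer: 21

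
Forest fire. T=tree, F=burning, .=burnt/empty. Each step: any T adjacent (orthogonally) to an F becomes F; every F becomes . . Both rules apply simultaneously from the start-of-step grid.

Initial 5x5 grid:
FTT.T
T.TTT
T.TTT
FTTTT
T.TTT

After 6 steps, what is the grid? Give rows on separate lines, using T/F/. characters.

Step 1: 5 trees catch fire, 2 burn out
  .FT.T
  F.TTT
  F.TTT
  .FTTT
  F.TTT
Step 2: 2 trees catch fire, 5 burn out
  ..F.T
  ..TTT
  ..TTT
  ..FTT
  ..TTT
Step 3: 4 trees catch fire, 2 burn out
  ....T
  ..FTT
  ..FTT
  ...FT
  ..FTT
Step 4: 4 trees catch fire, 4 burn out
  ....T
  ...FT
  ...FT
  ....F
  ...FT
Step 5: 3 trees catch fire, 4 burn out
  ....T
  ....F
  ....F
  .....
  ....F
Step 6: 1 trees catch fire, 3 burn out
  ....F
  .....
  .....
  .....
  .....

....F
.....
.....
.....
.....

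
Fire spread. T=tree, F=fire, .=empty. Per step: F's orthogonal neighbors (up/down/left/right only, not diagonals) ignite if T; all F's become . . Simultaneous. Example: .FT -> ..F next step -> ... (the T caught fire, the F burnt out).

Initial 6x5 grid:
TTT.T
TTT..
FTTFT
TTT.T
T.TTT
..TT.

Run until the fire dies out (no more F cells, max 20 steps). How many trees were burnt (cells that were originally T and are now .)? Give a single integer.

Answer: 19

Derivation:
Step 1: +5 fires, +2 burnt (F count now 5)
Step 2: +7 fires, +5 burnt (F count now 7)
Step 3: +4 fires, +7 burnt (F count now 4)
Step 4: +2 fires, +4 burnt (F count now 2)
Step 5: +1 fires, +2 burnt (F count now 1)
Step 6: +0 fires, +1 burnt (F count now 0)
Fire out after step 6
Initially T: 20, now '.': 29
Total burnt (originally-T cells now '.'): 19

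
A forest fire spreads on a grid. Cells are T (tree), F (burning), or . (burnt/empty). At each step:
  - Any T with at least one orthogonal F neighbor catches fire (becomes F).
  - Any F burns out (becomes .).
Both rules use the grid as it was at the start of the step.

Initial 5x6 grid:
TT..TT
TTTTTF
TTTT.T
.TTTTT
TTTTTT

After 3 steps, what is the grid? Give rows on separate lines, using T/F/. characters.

Step 1: 3 trees catch fire, 1 burn out
  TT..TF
  TTTTF.
  TTTT.F
  .TTTTT
  TTTTTT
Step 2: 3 trees catch fire, 3 burn out
  TT..F.
  TTTF..
  TTTT..
  .TTTTF
  TTTTTT
Step 3: 4 trees catch fire, 3 burn out
  TT....
  TTF...
  TTTF..
  .TTTF.
  TTTTTF

TT....
TTF...
TTTF..
.TTTF.
TTTTTF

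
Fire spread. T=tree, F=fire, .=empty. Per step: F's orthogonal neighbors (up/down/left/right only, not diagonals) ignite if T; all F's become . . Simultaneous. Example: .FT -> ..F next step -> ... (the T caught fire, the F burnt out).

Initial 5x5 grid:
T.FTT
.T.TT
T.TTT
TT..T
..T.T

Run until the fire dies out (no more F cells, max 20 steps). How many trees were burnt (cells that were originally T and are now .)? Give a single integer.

Answer: 9

Derivation:
Step 1: +1 fires, +1 burnt (F count now 1)
Step 2: +2 fires, +1 burnt (F count now 2)
Step 3: +2 fires, +2 burnt (F count now 2)
Step 4: +2 fires, +2 burnt (F count now 2)
Step 5: +1 fires, +2 burnt (F count now 1)
Step 6: +1 fires, +1 burnt (F count now 1)
Step 7: +0 fires, +1 burnt (F count now 0)
Fire out after step 7
Initially T: 15, now '.': 19
Total burnt (originally-T cells now '.'): 9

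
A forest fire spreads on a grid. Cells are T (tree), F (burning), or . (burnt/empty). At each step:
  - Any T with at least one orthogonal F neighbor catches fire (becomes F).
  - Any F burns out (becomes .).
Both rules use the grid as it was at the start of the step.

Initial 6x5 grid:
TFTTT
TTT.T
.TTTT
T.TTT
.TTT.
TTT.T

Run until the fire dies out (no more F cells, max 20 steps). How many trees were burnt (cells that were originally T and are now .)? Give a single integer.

Step 1: +3 fires, +1 burnt (F count now 3)
Step 2: +4 fires, +3 burnt (F count now 4)
Step 3: +2 fires, +4 burnt (F count now 2)
Step 4: +3 fires, +2 burnt (F count now 3)
Step 5: +3 fires, +3 burnt (F count now 3)
Step 6: +4 fires, +3 burnt (F count now 4)
Step 7: +1 fires, +4 burnt (F count now 1)
Step 8: +1 fires, +1 burnt (F count now 1)
Step 9: +0 fires, +1 burnt (F count now 0)
Fire out after step 9
Initially T: 23, now '.': 28
Total burnt (originally-T cells now '.'): 21

Answer: 21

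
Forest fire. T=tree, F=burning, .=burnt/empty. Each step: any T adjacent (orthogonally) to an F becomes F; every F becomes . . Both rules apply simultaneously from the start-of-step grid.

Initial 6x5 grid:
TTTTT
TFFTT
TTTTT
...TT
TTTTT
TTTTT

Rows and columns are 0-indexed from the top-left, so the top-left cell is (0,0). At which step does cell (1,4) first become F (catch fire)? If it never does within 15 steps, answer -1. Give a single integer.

Step 1: cell (1,4)='T' (+6 fires, +2 burnt)
Step 2: cell (1,4)='F' (+5 fires, +6 burnt)
  -> target ignites at step 2
Step 3: cell (1,4)='.' (+3 fires, +5 burnt)
Step 4: cell (1,4)='.' (+2 fires, +3 burnt)
Step 5: cell (1,4)='.' (+3 fires, +2 burnt)
Step 6: cell (1,4)='.' (+3 fires, +3 burnt)
Step 7: cell (1,4)='.' (+2 fires, +3 burnt)
Step 8: cell (1,4)='.' (+1 fires, +2 burnt)
Step 9: cell (1,4)='.' (+0 fires, +1 burnt)
  fire out at step 9

2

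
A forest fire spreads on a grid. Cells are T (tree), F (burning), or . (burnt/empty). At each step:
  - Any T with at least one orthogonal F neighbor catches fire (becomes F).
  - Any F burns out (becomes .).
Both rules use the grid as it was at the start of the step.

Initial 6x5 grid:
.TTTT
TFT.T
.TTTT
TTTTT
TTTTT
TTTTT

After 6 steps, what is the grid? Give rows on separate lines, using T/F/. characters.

Step 1: 4 trees catch fire, 1 burn out
  .FTTT
  F.F.T
  .FTTT
  TTTTT
  TTTTT
  TTTTT
Step 2: 3 trees catch fire, 4 burn out
  ..FTT
  ....T
  ..FTT
  TFTTT
  TTTTT
  TTTTT
Step 3: 5 trees catch fire, 3 burn out
  ...FT
  ....T
  ...FT
  F.FTT
  TFTTT
  TTTTT
Step 4: 6 trees catch fire, 5 burn out
  ....F
  ....T
  ....F
  ...FT
  F.FTT
  TFTTT
Step 5: 5 trees catch fire, 6 burn out
  .....
  ....F
  .....
  ....F
  ...FT
  F.FTT
Step 6: 2 trees catch fire, 5 burn out
  .....
  .....
  .....
  .....
  ....F
  ...FT

.....
.....
.....
.....
....F
...FT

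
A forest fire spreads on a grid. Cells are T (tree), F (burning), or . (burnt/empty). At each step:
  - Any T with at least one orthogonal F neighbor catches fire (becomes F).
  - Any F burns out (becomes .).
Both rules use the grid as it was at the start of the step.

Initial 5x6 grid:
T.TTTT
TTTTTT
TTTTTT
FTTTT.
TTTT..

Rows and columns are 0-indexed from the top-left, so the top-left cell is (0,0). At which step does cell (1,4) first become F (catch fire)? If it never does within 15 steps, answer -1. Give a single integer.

Step 1: cell (1,4)='T' (+3 fires, +1 burnt)
Step 2: cell (1,4)='T' (+4 fires, +3 burnt)
Step 3: cell (1,4)='T' (+5 fires, +4 burnt)
Step 4: cell (1,4)='T' (+4 fires, +5 burnt)
Step 5: cell (1,4)='T' (+3 fires, +4 burnt)
Step 6: cell (1,4)='F' (+3 fires, +3 burnt)
  -> target ignites at step 6
Step 7: cell (1,4)='.' (+2 fires, +3 burnt)
Step 8: cell (1,4)='.' (+1 fires, +2 burnt)
Step 9: cell (1,4)='.' (+0 fires, +1 burnt)
  fire out at step 9

6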